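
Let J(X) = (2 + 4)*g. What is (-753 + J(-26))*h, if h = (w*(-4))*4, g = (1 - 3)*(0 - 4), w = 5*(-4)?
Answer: -225600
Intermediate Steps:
w = -20
g = 8 (g = -2*(-4) = 8)
h = 320 (h = -20*(-4)*4 = 80*4 = 320)
J(X) = 48 (J(X) = (2 + 4)*8 = 6*8 = 48)
(-753 + J(-26))*h = (-753 + 48)*320 = -705*320 = -225600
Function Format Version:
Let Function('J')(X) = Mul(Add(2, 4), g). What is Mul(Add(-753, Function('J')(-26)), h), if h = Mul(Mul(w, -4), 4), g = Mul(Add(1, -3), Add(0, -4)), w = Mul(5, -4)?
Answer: -225600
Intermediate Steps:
w = -20
g = 8 (g = Mul(-2, -4) = 8)
h = 320 (h = Mul(Mul(-20, -4), 4) = Mul(80, 4) = 320)
Function('J')(X) = 48 (Function('J')(X) = Mul(Add(2, 4), 8) = Mul(6, 8) = 48)
Mul(Add(-753, Function('J')(-26)), h) = Mul(Add(-753, 48), 320) = Mul(-705, 320) = -225600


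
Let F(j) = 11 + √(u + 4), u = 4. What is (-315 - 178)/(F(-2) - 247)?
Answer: 29087/13922 + 493*√2/27844 ≈ 2.1143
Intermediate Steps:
F(j) = 11 + 2*√2 (F(j) = 11 + √(4 + 4) = 11 + √8 = 11 + 2*√2)
(-315 - 178)/(F(-2) - 247) = (-315 - 178)/((11 + 2*√2) - 247) = -493/(-236 + 2*√2)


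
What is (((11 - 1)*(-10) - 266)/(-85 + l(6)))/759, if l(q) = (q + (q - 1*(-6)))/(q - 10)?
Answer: 244/45287 ≈ 0.0053879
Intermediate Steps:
l(q) = (6 + 2*q)/(-10 + q) (l(q) = (q + (q + 6))/(-10 + q) = (q + (6 + q))/(-10 + q) = (6 + 2*q)/(-10 + q))
(((11 - 1)*(-10) - 266)/(-85 + l(6)))/759 = (((11 - 1)*(-10) - 266)/(-85 + 2*(3 + 6)/(-10 + 6)))/759 = ((10*(-10) - 266)/(-85 + 2*9/(-4)))*(1/759) = ((-100 - 266)/(-85 + 2*(-¼)*9))*(1/759) = -366/(-85 - 9/2)*(1/759) = -366/(-179/2)*(1/759) = -366*(-2/179)*(1/759) = (732/179)*(1/759) = 244/45287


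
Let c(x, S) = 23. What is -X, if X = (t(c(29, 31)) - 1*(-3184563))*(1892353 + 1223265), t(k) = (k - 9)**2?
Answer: -9922492466062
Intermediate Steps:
t(k) = (-9 + k)**2
X = 9922492466062 (X = ((-9 + 23)**2 - 1*(-3184563))*(1892353 + 1223265) = (14**2 + 3184563)*3115618 = (196 + 3184563)*3115618 = 3184759*3115618 = 9922492466062)
-X = -1*9922492466062 = -9922492466062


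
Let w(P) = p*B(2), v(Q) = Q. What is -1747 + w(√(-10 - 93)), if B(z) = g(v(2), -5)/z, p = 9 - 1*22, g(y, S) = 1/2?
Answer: -7001/4 ≈ -1750.3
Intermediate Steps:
g(y, S) = ½
p = -13 (p = 9 - 22 = -13)
B(z) = 1/(2*z)
w(P) = -13/4 (w(P) = -13/(2*2) = -13*¼ = -13/4)
-1747 + w(√(-10 - 93)) = -1747 - 13/4 = -7001/4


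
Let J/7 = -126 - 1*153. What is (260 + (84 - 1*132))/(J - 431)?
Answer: -53/596 ≈ -0.088926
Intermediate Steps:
J = -1953 (J = 7*(-126 - 1*153) = 7*(-126 - 153) = 7*(-279) = -1953)
(260 + (84 - 1*132))/(J - 431) = (260 + (84 - 1*132))/(-1953 - 431) = (260 + (84 - 132))/(-2384) = (260 - 48)*(-1/2384) = 212*(-1/2384) = -53/596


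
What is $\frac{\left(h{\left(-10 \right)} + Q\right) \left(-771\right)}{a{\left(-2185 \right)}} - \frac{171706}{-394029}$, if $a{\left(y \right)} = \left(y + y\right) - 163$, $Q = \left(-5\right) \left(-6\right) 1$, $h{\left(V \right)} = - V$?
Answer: $\frac{4310065886}{595377819} \approx 7.2392$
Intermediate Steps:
$Q = 30$ ($Q = 30 \cdot 1 = 30$)
$a{\left(y \right)} = -163 + 2 y$ ($a{\left(y \right)} = 2 y - 163 = -163 + 2 y$)
$\frac{\left(h{\left(-10 \right)} + Q\right) \left(-771\right)}{a{\left(-2185 \right)}} - \frac{171706}{-394029} = \frac{\left(\left(-1\right) \left(-10\right) + 30\right) \left(-771\right)}{-163 + 2 \left(-2185\right)} - \frac{171706}{-394029} = \frac{\left(10 + 30\right) \left(-771\right)}{-163 - 4370} - - \frac{171706}{394029} = \frac{40 \left(-771\right)}{-4533} + \frac{171706}{394029} = \left(-30840\right) \left(- \frac{1}{4533}\right) + \frac{171706}{394029} = \frac{10280}{1511} + \frac{171706}{394029} = \frac{4310065886}{595377819}$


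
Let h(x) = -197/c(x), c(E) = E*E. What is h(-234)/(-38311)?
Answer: 197/2097757116 ≈ 9.3910e-8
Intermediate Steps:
c(E) = E²
h(x) = -197/x²
h(-234)/(-38311) = -197/(-234)²/(-38311) = -197*1/54756*(-1/38311) = -197/54756*(-1/38311) = 197/2097757116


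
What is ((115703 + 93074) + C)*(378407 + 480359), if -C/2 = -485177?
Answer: 1012597612346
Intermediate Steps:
C = 970354 (C = -2*(-485177) = 970354)
((115703 + 93074) + C)*(378407 + 480359) = ((115703 + 93074) + 970354)*(378407 + 480359) = (208777 + 970354)*858766 = 1179131*858766 = 1012597612346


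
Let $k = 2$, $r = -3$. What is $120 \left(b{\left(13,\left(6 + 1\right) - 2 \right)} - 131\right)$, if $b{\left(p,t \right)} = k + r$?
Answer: $-15840$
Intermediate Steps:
$b{\left(p,t \right)} = -1$ ($b{\left(p,t \right)} = 2 - 3 = -1$)
$120 \left(b{\left(13,\left(6 + 1\right) - 2 \right)} - 131\right) = 120 \left(-1 - 131\right) = 120 \left(-132\right) = -15840$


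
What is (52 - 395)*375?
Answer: -128625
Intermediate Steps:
(52 - 395)*375 = -343*375 = -128625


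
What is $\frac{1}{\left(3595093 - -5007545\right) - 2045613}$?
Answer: $\frac{1}{6557025} \approx 1.5251 \cdot 10^{-7}$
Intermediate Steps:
$\frac{1}{\left(3595093 - -5007545\right) - 2045613} = \frac{1}{\left(3595093 + 5007545\right) - 2045613} = \frac{1}{8602638 - 2045613} = \frac{1}{6557025}$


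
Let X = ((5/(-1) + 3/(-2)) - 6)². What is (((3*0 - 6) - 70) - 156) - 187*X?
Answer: -117803/4 ≈ -29451.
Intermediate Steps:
X = 625/4 (X = ((5*(-1) + 3*(-½)) - 6)² = ((-5 - 3/2) - 6)² = (-13/2 - 6)² = (-25/2)² = 625/4 ≈ 156.25)
(((3*0 - 6) - 70) - 156) - 187*X = (((3*0 - 6) - 70) - 156) - 187*625/4 = (((0 - 6) - 70) - 156) - 116875/4 = ((-6 - 70) - 156) - 116875/4 = (-76 - 156) - 116875/4 = -232 - 116875/4 = -117803/4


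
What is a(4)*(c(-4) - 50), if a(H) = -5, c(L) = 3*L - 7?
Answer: 345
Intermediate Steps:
c(L) = -7 + 3*L
a(4)*(c(-4) - 50) = -5*((-7 + 3*(-4)) - 50) = -5*((-7 - 12) - 50) = -5*(-19 - 50) = -5*(-69) = 345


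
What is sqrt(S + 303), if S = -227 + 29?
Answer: sqrt(105) ≈ 10.247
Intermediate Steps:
S = -198
sqrt(S + 303) = sqrt(-198 + 303) = sqrt(105)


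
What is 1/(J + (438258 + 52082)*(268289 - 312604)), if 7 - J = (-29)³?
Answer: -1/21729392704 ≈ -4.6021e-11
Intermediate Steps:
J = 24396 (J = 7 - 1*(-29)³ = 7 - 1*(-24389) = 7 + 24389 = 24396)
1/(J + (438258 + 52082)*(268289 - 312604)) = 1/(24396 + (438258 + 52082)*(268289 - 312604)) = 1/(24396 + 490340*(-44315)) = 1/(24396 - 21729417100) = 1/(-21729392704) = -1/21729392704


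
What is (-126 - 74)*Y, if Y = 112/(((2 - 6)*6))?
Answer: 2800/3 ≈ 933.33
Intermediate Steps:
Y = -14/3 (Y = 112/((-4*6)) = 112/(-24) = 112*(-1/24) = -14/3 ≈ -4.6667)
(-126 - 74)*Y = (-126 - 74)*(-14/3) = -200*(-14/3) = 2800/3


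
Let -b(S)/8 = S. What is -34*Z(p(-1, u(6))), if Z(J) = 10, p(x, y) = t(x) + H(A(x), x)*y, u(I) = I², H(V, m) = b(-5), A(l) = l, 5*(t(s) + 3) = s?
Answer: -340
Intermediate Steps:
t(s) = -3 + s/5
b(S) = -8*S
H(V, m) = 40 (H(V, m) = -8*(-5) = 40)
p(x, y) = -3 + 40*y + x/5 (p(x, y) = (-3 + x/5) + 40*y = -3 + 40*y + x/5)
-34*Z(p(-1, u(6))) = -34*10 = -340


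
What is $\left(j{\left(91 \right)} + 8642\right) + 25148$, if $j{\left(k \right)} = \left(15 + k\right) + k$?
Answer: $33987$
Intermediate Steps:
$j{\left(k \right)} = 15 + 2 k$
$\left(j{\left(91 \right)} + 8642\right) + 25148 = \left(\left(15 + 2 \cdot 91\right) + 8642\right) + 25148 = \left(\left(15 + 182\right) + 8642\right) + 25148 = \left(197 + 8642\right) + 25148 = 8839 + 25148 = 33987$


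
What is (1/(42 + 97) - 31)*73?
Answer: -314484/139 ≈ -2262.5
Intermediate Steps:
(1/(42 + 97) - 31)*73 = (1/139 - 31)*73 = -4308/139*73 = -314484/139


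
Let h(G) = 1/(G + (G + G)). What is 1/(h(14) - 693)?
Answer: -42/29105 ≈ -0.0014431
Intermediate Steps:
h(G) = 1/(3*G) (h(G) = 1/(G + 2*G) = 1/(3*G))
1/(h(14) - 693) = 1/((1/3)/14 - 693) = 1/((1/3)*(1/14) - 693) = 1/(1/42 - 693) = 1/(-29105/42) = -42/29105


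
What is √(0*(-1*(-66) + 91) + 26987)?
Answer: √26987 ≈ 164.28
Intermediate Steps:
√(0*(-1*(-66) + 91) + 26987) = √(0*(66 + 91) + 26987) = √(0*157 + 26987) = √(0 + 26987) = √26987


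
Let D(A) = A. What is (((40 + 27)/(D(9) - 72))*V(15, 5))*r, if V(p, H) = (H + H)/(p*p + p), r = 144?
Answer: -134/21 ≈ -6.3810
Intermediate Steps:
V(p, H) = 2*H/(p + p**2) (V(p, H) = (2*H)/(p**2 + p) = (2*H)/(p + p**2) = 2*H/(p + p**2))
(((40 + 27)/(D(9) - 72))*V(15, 5))*r = (((40 + 27)/(9 - 72))*(2*5/(15*(1 + 15))))*144 = ((67/(-63))*(2*5*(1/15)/16))*144 = ((67*(-1/63))*(2*5*(1/15)*(1/16)))*144 = -67/63*1/24*144 = -67/1512*144 = -134/21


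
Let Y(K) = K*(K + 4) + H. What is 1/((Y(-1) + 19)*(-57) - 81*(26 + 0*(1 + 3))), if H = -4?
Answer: -1/2790 ≈ -0.00035842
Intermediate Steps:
Y(K) = -4 + K*(4 + K) (Y(K) = K*(K + 4) - 4 = K*(4 + K) - 4 = -4 + K*(4 + K))
1/((Y(-1) + 19)*(-57) - 81*(26 + 0*(1 + 3))) = 1/(((-4 + (-1)² + 4*(-1)) + 19)*(-57) - 81*(26 + 0*(1 + 3))) = 1/(((-4 + 1 - 4) + 19)*(-57) - 81*(26 + 0*4)) = 1/((-7 + 19)*(-57) - 81*(26 + 0)) = 1/(12*(-57) - 81*26) = 1/(-684 - 2106) = 1/(-2790) = -1/2790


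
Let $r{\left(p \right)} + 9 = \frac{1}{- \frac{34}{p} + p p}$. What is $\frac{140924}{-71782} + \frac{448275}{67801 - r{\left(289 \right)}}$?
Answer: $\frac{16059993827876129}{3455598671126903} \approx 4.6475$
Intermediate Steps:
$r{\left(p \right)} = -9 + \frac{1}{p^{2} - \frac{34}{p}}$ ($r{\left(p \right)} = -9 + \frac{1}{- \frac{34}{p} + p p} = -9 + \frac{1}{- \frac{34}{p} + p^{2}} = -9 + \frac{1}{p^{2} - \frac{34}{p}}$)
$\frac{140924}{-71782} + \frac{448275}{67801 - r{\left(289 \right)}} = \frac{140924}{-71782} + \frac{448275}{67801 - \frac{306 + 289 - 9 \cdot 289^{3}}{-34 + 289^{3}}} = 140924 \left(- \frac{1}{71782}\right) + \frac{448275}{67801 - \frac{306 + 289 - 217238121}{-34 + 24137569}} = - \frac{70462}{35891} + \frac{448275}{67801 - \frac{306 + 289 - 217238121}{24137535}} = - \frac{70462}{35891} + \frac{448275}{67801 - \frac{1}{24137535} \left(-217237526\right)} = - \frac{70462}{35891} + \frac{448275}{67801 - - \frac{12778678}{1419855}} = - \frac{70462}{35891} + \frac{448275}{67801 + \frac{12778678}{1419855}} = - \frac{70462}{35891} + \frac{448275}{\frac{96280367533}{1419855}} = - \frac{70462}{35891} + 448275 \cdot \frac{1419855}{96280367533} = - \frac{70462}{35891} + \frac{636485500125}{96280367533} = \frac{16059993827876129}{3455598671126903}$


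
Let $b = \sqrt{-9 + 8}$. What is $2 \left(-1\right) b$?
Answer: $- 2 i \approx - 2.0 i$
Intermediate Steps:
$b = i$ ($b = \sqrt{-1} = i \approx 1.0 i$)
$2 \left(-1\right) b = 2 \left(-1\right) i = - 2 i$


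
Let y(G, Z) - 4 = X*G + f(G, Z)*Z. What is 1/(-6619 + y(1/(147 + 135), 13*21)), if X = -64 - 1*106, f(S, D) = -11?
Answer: -141/1356223 ≈ -0.00010397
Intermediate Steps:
X = -170 (X = -64 - 106 = -170)
y(G, Z) = 4 - 170*G - 11*Z (y(G, Z) = 4 + (-170*G - 11*Z) = 4 - 170*G - 11*Z)
1/(-6619 + y(1/(147 + 135), 13*21)) = 1/(-6619 + (4 - 170/(147 + 135) - 143*21)) = 1/(-6619 + (4 - 170/282 - 11*273)) = 1/(-6619 + (4 - 170*1/282 - 3003)) = 1/(-6619 + (4 - 85/141 - 3003)) = 1/(-6619 - 422944/141) = 1/(-1356223/141) = -141/1356223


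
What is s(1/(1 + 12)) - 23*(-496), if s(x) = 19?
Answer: 11427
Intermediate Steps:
s(1/(1 + 12)) - 23*(-496) = 19 - 23*(-496) = 19 + 11408 = 11427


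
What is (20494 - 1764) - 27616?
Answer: -8886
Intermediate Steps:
(20494 - 1764) - 27616 = 18730 - 27616 = -8886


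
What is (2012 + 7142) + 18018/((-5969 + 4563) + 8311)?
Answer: 63226388/6905 ≈ 9156.6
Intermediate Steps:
(2012 + 7142) + 18018/((-5969 + 4563) + 8311) = 9154 + 18018/(-1406 + 8311) = 9154 + 18018/6905 = 63226388/6905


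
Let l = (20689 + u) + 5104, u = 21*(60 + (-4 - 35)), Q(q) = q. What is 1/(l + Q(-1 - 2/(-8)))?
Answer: 4/104933 ≈ 3.8120e-5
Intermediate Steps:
u = 441 (u = 21*(60 - 39) = 21*21 = 441)
l = 26234 (l = (20689 + 441) + 5104 = 21130 + 5104 = 26234)
1/(l + Q(-1 - 2/(-8))) = 1/(26234 + (-1 - 2/(-8))) = 1/(26234 + (-1 - 1/8*(-2))) = 1/(26234 + (-1 + 1/4)) = 1/(26234 - 3/4) = 1/(104933/4) = 4/104933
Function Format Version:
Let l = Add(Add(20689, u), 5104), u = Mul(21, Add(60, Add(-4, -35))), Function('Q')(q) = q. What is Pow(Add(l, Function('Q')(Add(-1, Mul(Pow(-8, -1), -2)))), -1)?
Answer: Rational(4, 104933) ≈ 3.8120e-5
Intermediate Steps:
u = 441 (u = Mul(21, Add(60, -39)) = Mul(21, 21) = 441)
l = 26234 (l = Add(Add(20689, 441), 5104) = Add(21130, 5104) = 26234)
Pow(Add(l, Function('Q')(Add(-1, Mul(Pow(-8, -1), -2)))), -1) = Pow(Add(26234, Add(-1, Mul(Pow(-8, -1), -2))), -1) = Pow(Add(26234, Add(-1, Mul(Rational(-1, 8), -2))), -1) = Pow(Add(26234, Add(-1, Rational(1, 4))), -1) = Pow(Add(26234, Rational(-3, 4)), -1) = Pow(Rational(104933, 4), -1) = Rational(4, 104933)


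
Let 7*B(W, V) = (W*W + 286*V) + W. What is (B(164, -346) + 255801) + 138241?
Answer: 2686398/7 ≈ 3.8377e+5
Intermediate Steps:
B(W, V) = W/7 + W²/7 + 286*V/7 (B(W, V) = ((W*W + 286*V) + W)/7 = ((W² + 286*V) + W)/7 = (W + W² + 286*V)/7 = W/7 + W²/7 + 286*V/7)
(B(164, -346) + 255801) + 138241 = (((⅐)*164 + (⅐)*164² + (286/7)*(-346)) + 255801) + 138241 = ((164/7 + (⅐)*26896 - 98956/7) + 255801) + 138241 = ((164/7 + 26896/7 - 98956/7) + 255801) + 138241 = (-71896/7 + 255801) + 138241 = 1718711/7 + 138241 = 2686398/7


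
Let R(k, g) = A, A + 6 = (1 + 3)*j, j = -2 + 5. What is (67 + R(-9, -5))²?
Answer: 5329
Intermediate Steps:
j = 3
A = 6 (A = -6 + (1 + 3)*3 = -6 + 4*3 = -6 + 12 = 6)
R(k, g) = 6
(67 + R(-9, -5))² = (67 + 6)² = 73² = 5329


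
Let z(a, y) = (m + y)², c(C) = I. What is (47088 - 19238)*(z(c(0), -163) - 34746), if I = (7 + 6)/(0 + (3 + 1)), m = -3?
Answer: -200241500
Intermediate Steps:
I = 13/4 (I = 13/(0 + 4) = 13/4 ≈ 3.2500)
c(C) = 13/4
z(a, y) = (-3 + y)²
(47088 - 19238)*(z(c(0), -163) - 34746) = (47088 - 19238)*((-3 - 163)² - 34746) = 27850*((-166)² - 34746) = 27850*(27556 - 34746) = 27850*(-7190) = -200241500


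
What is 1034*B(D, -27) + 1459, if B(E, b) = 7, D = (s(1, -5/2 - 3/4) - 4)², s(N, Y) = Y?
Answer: 8697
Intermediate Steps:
D = 841/16 (D = ((-5/2 - 3/4) - 4)² = ((-5*½ - 3*¼) - 4)² = ((-5/2 - ¾) - 4)² = (-13/4 - 4)² = (-29/4)² = 841/16 ≈ 52.563)
1034*B(D, -27) + 1459 = 1034*7 + 1459 = 7238 + 1459 = 8697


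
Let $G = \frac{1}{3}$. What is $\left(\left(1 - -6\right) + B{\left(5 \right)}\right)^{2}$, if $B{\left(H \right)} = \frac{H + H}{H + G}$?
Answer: $\frac{5041}{64} \approx 78.766$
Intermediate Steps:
$G = \frac{1}{3} \approx 0.33333$
$B{\left(H \right)} = \frac{2 H}{\frac{1}{3} + H}$ ($B{\left(H \right)} = \frac{H + H}{H + \frac{1}{3}} = \frac{2 H}{\frac{1}{3} + H}$)
$\left(\left(1 - -6\right) + B{\left(5 \right)}\right)^{2} = \left(\left(1 - -6\right) + 6 \cdot 5 \frac{1}{1 + 3 \cdot 5}\right)^{2} = \left(\left(1 + 6\right) + 6 \cdot 5 \frac{1}{1 + 15}\right)^{2} = \left(7 + 6 \cdot 5 \cdot \frac{1}{16}\right)^{2} = \left(7 + \frac{15}{8}\right)^{2} = \left(\frac{71}{8}\right)^{2} = \frac{5041}{64}$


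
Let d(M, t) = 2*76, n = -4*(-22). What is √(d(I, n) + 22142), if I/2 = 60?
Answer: √22294 ≈ 149.31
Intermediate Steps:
I = 120 (I = 2*60 = 120)
n = 88
d(M, t) = 152
√(d(I, n) + 22142) = √(152 + 22142) = √22294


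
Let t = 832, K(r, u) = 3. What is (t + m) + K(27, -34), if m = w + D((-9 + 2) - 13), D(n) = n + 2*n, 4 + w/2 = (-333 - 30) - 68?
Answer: -95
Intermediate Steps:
w = -870 (w = -8 + 2*((-333 - 30) - 68) = -8 + 2*(-363 - 68) = -8 + 2*(-431) = -8 - 862 = -870)
D(n) = 3*n
m = -930 (m = -870 + 3*((-9 + 2) - 13) = -870 + 3*(-7 - 13) = -870 + 3*(-20) = -870 - 60 = -930)
(t + m) + K(27, -34) = (832 - 930) + 3 = -98 + 3 = -95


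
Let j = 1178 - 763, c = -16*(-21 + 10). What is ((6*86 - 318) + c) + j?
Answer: 789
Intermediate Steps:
c = 176 (c = -16*(-11) = 176)
j = 415
((6*86 - 318) + c) + j = ((6*86 - 318) + 176) + 415 = ((516 - 318) + 176) + 415 = (198 + 176) + 415 = 374 + 415 = 789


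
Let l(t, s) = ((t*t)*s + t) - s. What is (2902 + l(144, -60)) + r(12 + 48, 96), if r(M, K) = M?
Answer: -1240994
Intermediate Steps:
l(t, s) = t - s + s*t² (l(t, s) = (t²*s + t) - s = (s*t² + t) - s = (t + s*t²) - s = t - s + s*t²)
(2902 + l(144, -60)) + r(12 + 48, 96) = (2902 + (144 - 1*(-60) - 60*144²)) + (12 + 48) = (2902 + (144 + 60 - 60*20736)) + 60 = (2902 + (144 + 60 - 1244160)) + 60 = (2902 - 1243956) + 60 = -1241054 + 60 = -1240994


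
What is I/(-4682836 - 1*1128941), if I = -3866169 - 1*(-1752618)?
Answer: 234839/645753 ≈ 0.36367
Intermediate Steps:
I = -2113551 (I = -3866169 + 1752618 = -2113551)
I/(-4682836 - 1*1128941) = -2113551/(-4682836 - 1*1128941) = -2113551/(-4682836 - 1128941) = -2113551/(-5811777) = -2113551*(-1/5811777) = 234839/645753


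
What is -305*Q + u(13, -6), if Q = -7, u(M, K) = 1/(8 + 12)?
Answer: 42701/20 ≈ 2135.1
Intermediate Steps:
u(M, K) = 1/20
-305*Q + u(13, -6) = -305*(-7) + 1/20 = 2135 + 1/20 = 42701/20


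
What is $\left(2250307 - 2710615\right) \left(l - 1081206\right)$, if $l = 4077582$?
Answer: $-1379255843808$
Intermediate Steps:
$\left(2250307 - 2710615\right) \left(l - 1081206\right) = \left(2250307 - 2710615\right) \left(4077582 - 1081206\right) = \left(-460308\right) 2996376 = -1379255843808$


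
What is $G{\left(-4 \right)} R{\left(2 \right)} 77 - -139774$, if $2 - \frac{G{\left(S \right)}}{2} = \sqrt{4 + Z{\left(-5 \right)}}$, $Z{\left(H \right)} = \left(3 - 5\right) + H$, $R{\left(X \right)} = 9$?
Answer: $142546 - 1386 i \sqrt{3} \approx 1.4255 \cdot 10^{5} - 2400.6 i$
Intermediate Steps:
$Z{\left(H \right)} = -2 + H$
$G{\left(S \right)} = 4 - 2 i \sqrt{3}$ ($G{\left(S \right)} = 4 - 2 \sqrt{4 - 7} = 4 - 2 \sqrt{-3} = 4 - 2 i \sqrt{3}$)
$G{\left(-4 \right)} R{\left(2 \right)} 77 - -139774 = \left(4 - 2 i \sqrt{3}\right) 9 \cdot 77 - -139774 = \left(36 - 18 i \sqrt{3}\right) 77 + 139774 = \left(2772 - 1386 i \sqrt{3}\right) + 139774 = 142546 - 1386 i \sqrt{3}$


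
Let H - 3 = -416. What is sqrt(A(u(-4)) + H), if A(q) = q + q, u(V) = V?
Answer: I*sqrt(421) ≈ 20.518*I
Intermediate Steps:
H = -413 (H = 3 - 416 = -413)
A(q) = 2*q
sqrt(A(u(-4)) + H) = sqrt(2*(-4) - 413) = sqrt(-8 - 413) = sqrt(-421) = I*sqrt(421)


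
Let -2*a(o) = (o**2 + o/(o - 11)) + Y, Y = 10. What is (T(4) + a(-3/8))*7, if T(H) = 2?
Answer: -35955/1664 ≈ -21.608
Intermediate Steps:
a(o) = -5 - o**2/2 - o/(2*(-11 + o)) (a(o) = -((o**2 + o/(o - 11)) + 10)/2 = -((o**2 + o/(-11 + o)) + 10)/2 = -(10 + o**2 + o/(-11 + o))/2 = -5 - o**2/2 - o/(2*(-11 + o)))
(T(4) + a(-3/8))*7 = (2 + (110 - (-3/8)**3 - (-33)/8 + 11*(-3/8)**2)/(2*(-11 - 3/8)))*7 = (2 + (110 - (-3*1/8)**3 - (-33)/8 + 11*(-3*1/8)**2)/(2*(-11 - 3*1/8)))*7 = (2 + (110 - (-3/8)**3 - 11*(-3/8) + 11*(-3/8)**2)/(2*(-11 - 3/8)))*7 = (2 + (110 - 1*(-27/512) + 33/8 + 11*(9/64))/(2*(-91/8)))*7 = (2 + (1/2)*(-8/91)*(110 + 27/512 + 33/8 + 99/64))*7 = (2 + (1/2)*(-8/91)*(59251/512))*7 = (2 - 59251/11648)*7 = -35955/11648*7 = -35955/1664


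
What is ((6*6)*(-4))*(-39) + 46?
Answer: 5662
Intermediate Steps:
((6*6)*(-4))*(-39) + 46 = (36*(-4))*(-39) + 46 = -144*(-39) + 46 = 5616 + 46 = 5662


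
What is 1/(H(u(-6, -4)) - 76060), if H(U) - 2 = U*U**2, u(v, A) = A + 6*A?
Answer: -1/98010 ≈ -1.0203e-5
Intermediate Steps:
u(v, A) = 7*A
H(U) = 2 + U**3 (H(U) = 2 + U*U**2 = 2 + U**3)
1/(H(u(-6, -4)) - 76060) = 1/((2 + (7*(-4))**3) - 76060) = 1/((2 + (-28)**3) - 76060) = 1/((2 - 21952) - 76060) = 1/(-21950 - 76060) = 1/(-98010) = -1/98010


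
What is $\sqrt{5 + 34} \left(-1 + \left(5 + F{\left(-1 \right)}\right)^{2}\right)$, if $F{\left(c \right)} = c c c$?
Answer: $15 \sqrt{39} \approx 93.675$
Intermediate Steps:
$F{\left(c \right)} = c^{3}$ ($F{\left(c \right)} = c^{2} c = c^{3}$)
$\sqrt{5 + 34} \left(-1 + \left(5 + F{\left(-1 \right)}\right)^{2}\right) = \sqrt{5 + 34} \left(-1 + \left(5 + \left(-1\right)^{3}\right)^{2}\right) = \sqrt{39} \left(-1 + \left(5 - 1\right)^{2}\right) = \sqrt{39} \left(-1 + 4^{2}\right) = \sqrt{39} \left(-1 + 16\right) = \sqrt{39} \cdot 15 = 15 \sqrt{39}$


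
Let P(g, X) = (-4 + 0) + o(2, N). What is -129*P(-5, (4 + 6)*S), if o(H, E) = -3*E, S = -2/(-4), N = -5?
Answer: -1419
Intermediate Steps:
S = 1/2 (S = -2*(-1/4) = 1/2 ≈ 0.50000)
P(g, X) = 11 (P(g, X) = (-4 + 0) - 3*(-5) = -4 + 15 = 11)
-129*P(-5, (4 + 6)*S) = -129*11 = -1419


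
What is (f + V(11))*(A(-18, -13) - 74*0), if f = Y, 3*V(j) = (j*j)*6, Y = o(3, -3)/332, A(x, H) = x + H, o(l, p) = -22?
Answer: -1244991/166 ≈ -7499.9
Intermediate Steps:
A(x, H) = H + x
Y = -11/166 (Y = -22/332 = -22*1/332 = -11/166 ≈ -0.066265)
V(j) = 2*j² (V(j) = ((j*j)*6)/3 = (j²*6)/3 = (6*j²)/3 = 2*j²)
f = -11/166 ≈ -0.066265
(f + V(11))*(A(-18, -13) - 74*0) = (-11/166 + 2*11²)*((-13 - 18) - 74*0) = (-11/166 + 2*121)*(-31 + 0) = (-11/166 + 242)*(-31) = (40161/166)*(-31) = -1244991/166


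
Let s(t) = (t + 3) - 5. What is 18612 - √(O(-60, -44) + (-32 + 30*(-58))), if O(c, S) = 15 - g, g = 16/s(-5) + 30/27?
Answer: 18612 - I*√774319/21 ≈ 18612.0 - 41.903*I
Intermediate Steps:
s(t) = -2 + t (s(t) = (3 + t) - 5 = -2 + t)
g = -74/63 (g = 16/(-2 - 5) + 30/27 = 16/(-7) + 30*(1/27) = 16*(-⅐) + 10/9 = -16/7 + 10/9 = -74/63 ≈ -1.1746)
O(c, S) = 1019/63 (O(c, S) = 15 - 1*(-74/63) = 15 + 74/63 = 1019/63)
18612 - √(O(-60, -44) + (-32 + 30*(-58))) = 18612 - √(1019/63 + (-32 + 30*(-58))) = 18612 - √(1019/63 + (-32 - 1740)) = 18612 - √(1019/63 - 1772) = 18612 - √(-110617/63) = 18612 - I*√774319/21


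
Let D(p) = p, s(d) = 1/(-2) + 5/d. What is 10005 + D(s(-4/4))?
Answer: 19999/2 ≈ 9999.5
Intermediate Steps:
s(d) = -½ + 5/d (s(d) = 1*(-½) + 5/d = -½ + 5/d)
10005 + D(s(-4/4)) = 10005 + (10 - (-4)/4)/(2*((-4/4))) = 10005 + (10 - (-4)/4)/(2*((-4*¼))) = 10005 + (½)*(10 - 1*(-1))/(-1) = 10005 + (½)*(-1)*(10 + 1) = 10005 + (½)*(-1)*11 = 10005 - 11/2 = 19999/2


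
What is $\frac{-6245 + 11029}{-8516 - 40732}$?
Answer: $- \frac{299}{3078} \approx -0.097141$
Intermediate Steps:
$\frac{-6245 + 11029}{-8516 - 40732} = \frac{4784}{-49248} = 4784 \left(- \frac{1}{49248}\right) = - \frac{299}{3078}$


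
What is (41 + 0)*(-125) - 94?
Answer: -5219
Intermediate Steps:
(41 + 0)*(-125) - 94 = 41*(-125) - 94 = -5125 - 94 = -5219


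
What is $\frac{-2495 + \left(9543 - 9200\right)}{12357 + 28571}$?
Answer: $- \frac{269}{5116} \approx -0.05258$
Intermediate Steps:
$\frac{-2495 + \left(9543 - 9200\right)}{12357 + 28571} = \frac{-2495 + \left(9543 - 9200\right)}{40928} = \left(-2495 + 343\right) \frac{1}{40928} = \left(-2152\right) \frac{1}{40928} = - \frac{269}{5116}$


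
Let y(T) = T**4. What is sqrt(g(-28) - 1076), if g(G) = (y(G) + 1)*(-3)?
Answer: I*sqrt(1845047) ≈ 1358.3*I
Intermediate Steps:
g(G) = -3 - 3*G**4 (g(G) = (G**4 + 1)*(-3) = (1 + G**4)*(-3) = -3 - 3*G**4)
sqrt(g(-28) - 1076) = sqrt((-3 - 3*(-28)**4) - 1076) = sqrt((-3 - 3*614656) - 1076) = sqrt((-3 - 1843968) - 1076) = sqrt(-1843971 - 1076) = sqrt(-1845047) = I*sqrt(1845047)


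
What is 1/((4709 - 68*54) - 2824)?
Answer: -1/1787 ≈ -0.00055960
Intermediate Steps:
1/((4709 - 68*54) - 2824) = 1/((4709 - 1*3672) - 2824) = 1/((4709 - 3672) - 2824) = 1/(1037 - 2824) = 1/(-1787) = -1/1787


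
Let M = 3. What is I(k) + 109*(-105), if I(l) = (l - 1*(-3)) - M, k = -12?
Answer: -11457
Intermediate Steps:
I(l) = l (I(l) = (l - 1*(-3)) - 1*3 = (l + 3) - 3 = (3 + l) - 3 = l)
I(k) + 109*(-105) = -12 + 109*(-105) = -12 - 11445 = -11457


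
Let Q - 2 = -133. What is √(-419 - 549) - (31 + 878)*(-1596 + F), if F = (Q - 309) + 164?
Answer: 1701648 + 22*I*√2 ≈ 1.7016e+6 + 31.113*I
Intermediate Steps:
Q = -131 (Q = 2 - 133 = -131)
F = -276 (F = (-131 - 309) + 164 = -440 + 164 = -276)
√(-419 - 549) - (31 + 878)*(-1596 + F) = √(-419 - 549) - (31 + 878)*(-1596 - 276) = √(-968) - 909*(-1872) = 22*I*√2 - 1*(-1701648) = 22*I*√2 + 1701648 = 1701648 + 22*I*√2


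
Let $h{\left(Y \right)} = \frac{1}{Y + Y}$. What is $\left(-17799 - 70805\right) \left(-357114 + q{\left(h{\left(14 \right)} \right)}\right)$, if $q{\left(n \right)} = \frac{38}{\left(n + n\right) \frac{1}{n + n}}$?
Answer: $31638361904$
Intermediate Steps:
$h{\left(Y \right)} = \frac{1}{2 Y}$
$q{\left(n \right)} = 38$ ($q{\left(n \right)} = \frac{38}{2 n \frac{1}{2 n}} = \frac{38}{1} = 38 \cdot 1 = 38$)
$\left(-17799 - 70805\right) \left(-357114 + q{\left(h{\left(14 \right)} \right)}\right) = \left(-17799 - 70805\right) \left(-357114 + 38\right) = \left(-88604\right) \left(-357076\right) = 31638361904$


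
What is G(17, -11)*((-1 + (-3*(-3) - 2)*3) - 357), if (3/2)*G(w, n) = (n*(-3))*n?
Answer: 81554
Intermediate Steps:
G(w, n) = -2*n² (G(w, n) = 2*((n*(-3))*n)/3 = 2*((-3*n)*n)/3 = 2*(-3*n²)/3 = -2*n²)
G(17, -11)*((-1 + (-3*(-3) - 2)*3) - 357) = (-2*(-11)²)*((-1 + (-3*(-3) - 2)*3) - 357) = (-2*121)*((-1 + (9 - 2)*3) - 357) = -242*((-1 + 7*3) - 357) = -242*((-1 + 21) - 357) = -242*(20 - 357) = -242*(-337) = 81554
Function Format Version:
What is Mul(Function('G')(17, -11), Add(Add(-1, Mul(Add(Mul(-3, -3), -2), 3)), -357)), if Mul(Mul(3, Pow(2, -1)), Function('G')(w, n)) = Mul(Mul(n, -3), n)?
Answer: 81554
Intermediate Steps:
Function('G')(w, n) = Mul(-2, Pow(n, 2)) (Function('G')(w, n) = Mul(Rational(2, 3), Mul(Mul(n, -3), n)) = Mul(Rational(2, 3), Mul(Mul(-3, n), n)) = Mul(Rational(2, 3), Mul(-3, Pow(n, 2))) = Mul(-2, Pow(n, 2)))
Mul(Function('G')(17, -11), Add(Add(-1, Mul(Add(Mul(-3, -3), -2), 3)), -357)) = Mul(Mul(-2, Pow(-11, 2)), Add(Add(-1, Mul(Add(Mul(-3, -3), -2), 3)), -357)) = Mul(Mul(-2, 121), Add(Add(-1, Mul(Add(9, -2), 3)), -357)) = Mul(-242, Add(Add(-1, Mul(7, 3)), -357)) = Mul(-242, Add(Add(-1, 21), -357)) = Mul(-242, Add(20, -357)) = Mul(-242, -337) = 81554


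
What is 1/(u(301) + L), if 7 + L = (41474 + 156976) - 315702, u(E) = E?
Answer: -1/116958 ≈ -8.5501e-6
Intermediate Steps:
L = -117259 (L = -7 + ((41474 + 156976) - 315702) = -7 + (198450 - 315702) = -7 - 117252 = -117259)
1/(u(301) + L) = 1/(301 - 117259) = 1/(-116958) = -1/116958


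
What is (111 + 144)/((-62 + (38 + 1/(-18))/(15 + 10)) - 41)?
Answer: -114750/45667 ≈ -2.5128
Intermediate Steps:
(111 + 144)/((-62 + (38 + 1/(-18))/(15 + 10)) - 41) = 255/((-62 + (38 - 1/18)/25) - 41) = 255/((-62 + (683/18)*(1/25)) - 41) = 255/((-62 + 683/450) - 41) = 255/(-27217/450 - 41) = 255/(-45667/450) = -450/45667*255 = -114750/45667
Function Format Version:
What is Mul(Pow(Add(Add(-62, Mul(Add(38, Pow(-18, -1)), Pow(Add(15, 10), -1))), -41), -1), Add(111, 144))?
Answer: Rational(-114750, 45667) ≈ -2.5128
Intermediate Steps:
Mul(Pow(Add(Add(-62, Mul(Add(38, Pow(-18, -1)), Pow(Add(15, 10), -1))), -41), -1), Add(111, 144)) = Mul(Pow(Add(Add(-62, Mul(Add(38, Rational(-1, 18)), Pow(25, -1))), -41), -1), 255) = Mul(Pow(Add(Add(-62, Mul(Rational(683, 18), Rational(1, 25))), -41), -1), 255) = Mul(Pow(Add(Add(-62, Rational(683, 450)), -41), -1), 255) = Mul(Pow(Add(Rational(-27217, 450), -41), -1), 255) = Mul(Pow(Rational(-45667, 450), -1), 255) = Mul(Rational(-450, 45667), 255) = Rational(-114750, 45667)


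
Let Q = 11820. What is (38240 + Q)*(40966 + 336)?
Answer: 2067578120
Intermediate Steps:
(38240 + Q)*(40966 + 336) = (38240 + 11820)*(40966 + 336) = 50060*41302 = 2067578120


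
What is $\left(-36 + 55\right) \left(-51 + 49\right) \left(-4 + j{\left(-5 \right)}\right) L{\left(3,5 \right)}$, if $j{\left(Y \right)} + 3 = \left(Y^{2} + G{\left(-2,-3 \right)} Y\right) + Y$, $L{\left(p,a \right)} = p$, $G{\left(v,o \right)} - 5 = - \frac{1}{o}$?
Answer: $1558$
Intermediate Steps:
$G{\left(v,o \right)} = 5 - \frac{1}{o}$
$j{\left(Y \right)} = -3 + Y^{2} + \frac{19 Y}{3}$ ($j{\left(Y \right)} = -3 + \left(\left(Y^{2} + \left(5 - \frac{1}{-3}\right) Y\right) + Y\right) = -3 + \left(\left(Y^{2} + \left(5 - - \frac{1}{3}\right) Y\right) + Y\right) = -3 + \left(\left(Y^{2} + \left(5 + \frac{1}{3}\right) Y\right) + Y\right) = -3 + \left(\left(Y^{2} + \frac{16 Y}{3}\right) + Y\right) = -3 + \left(Y^{2} + \frac{19 Y}{3}\right) = -3 + Y^{2} + \frac{19 Y}{3}$)
$\left(-36 + 55\right) \left(-51 + 49\right) \left(-4 + j{\left(-5 \right)}\right) L{\left(3,5 \right)} = \left(-36 + 55\right) \left(-51 + 49\right) \left(-4 + \left(-3 + \left(-5\right)^{2} + \frac{19}{3} \left(-5\right)\right)\right) 3 = 19 \left(-2\right) \left(-4 - \frac{29}{3}\right) 3 = - 38 \left(-4 - \frac{29}{3}\right) 3 = - 38 \left(\left(- \frac{41}{3}\right) 3\right) = \left(-38\right) \left(-41\right) = 1558$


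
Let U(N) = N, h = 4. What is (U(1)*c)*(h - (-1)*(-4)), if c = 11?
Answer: 0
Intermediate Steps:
(U(1)*c)*(h - (-1)*(-4)) = (1*11)*(4 - (-1)*(-4)) = 11*(4 - 1*4) = 11*(4 - 4) = 11*0 = 0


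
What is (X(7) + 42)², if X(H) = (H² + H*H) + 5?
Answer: 21025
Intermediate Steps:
X(H) = 5 + 2*H² (X(H) = (H² + H²) + 5 = 2*H² + 5 = 5 + 2*H²)
(X(7) + 42)² = ((5 + 2*7²) + 42)² = ((5 + 2*49) + 42)² = ((5 + 98) + 42)² = (103 + 42)² = 145² = 21025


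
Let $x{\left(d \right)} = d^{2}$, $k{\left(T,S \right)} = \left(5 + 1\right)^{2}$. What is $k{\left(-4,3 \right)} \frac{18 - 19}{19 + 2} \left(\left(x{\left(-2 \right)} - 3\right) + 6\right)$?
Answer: $-12$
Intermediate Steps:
$k{\left(T,S \right)} = 36$ ($k{\left(T,S \right)} = 6^{2} = 36$)
$k{\left(-4,3 \right)} \frac{18 - 19}{19 + 2} \left(\left(x{\left(-2 \right)} - 3\right) + 6\right) = 36 \frac{18 - 19}{19 + 2} \left(\left(\left(-2\right)^{2} - 3\right) + 6\right) = 36 \left(- \frac{1}{21}\right) \left(\left(4 - 3\right) + 6\right) = 36 \left(\left(-1\right) \frac{1}{21}\right) \left(1 + 6\right) = 36 \left(- \frac{1}{21}\right) 7 = \left(- \frac{12}{7}\right) 7 = -12$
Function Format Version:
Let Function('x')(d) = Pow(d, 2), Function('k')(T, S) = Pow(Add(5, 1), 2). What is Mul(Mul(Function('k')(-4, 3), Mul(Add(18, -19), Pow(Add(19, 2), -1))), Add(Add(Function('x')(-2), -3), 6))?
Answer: -12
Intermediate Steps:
Function('k')(T, S) = 36 (Function('k')(T, S) = Pow(6, 2) = 36)
Mul(Mul(Function('k')(-4, 3), Mul(Add(18, -19), Pow(Add(19, 2), -1))), Add(Add(Function('x')(-2), -3), 6)) = Mul(Mul(36, Mul(Add(18, -19), Pow(Add(19, 2), -1))), Add(Add(Pow(-2, 2), -3), 6)) = Mul(Mul(36, Mul(-1, Pow(21, -1))), Add(Add(4, -3), 6)) = Mul(Mul(36, Mul(-1, Rational(1, 21))), Add(1, 6)) = Mul(Mul(36, Rational(-1, 21)), 7) = Mul(Rational(-12, 7), 7) = -12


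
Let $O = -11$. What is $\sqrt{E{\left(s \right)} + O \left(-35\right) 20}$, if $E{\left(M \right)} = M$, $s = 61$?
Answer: $\sqrt{7761} \approx 88.097$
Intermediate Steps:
$\sqrt{E{\left(s \right)} + O \left(-35\right) 20} = \sqrt{61 + \left(-11\right) \left(-35\right) 20} = \sqrt{61 + 385 \cdot 20} = \sqrt{61 + 7700} = \sqrt{7761}$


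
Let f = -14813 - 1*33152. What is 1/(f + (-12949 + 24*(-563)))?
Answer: -1/74426 ≈ -1.3436e-5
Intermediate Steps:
f = -47965 (f = -14813 - 33152 = -47965)
1/(f + (-12949 + 24*(-563))) = 1/(-47965 + (-12949 + 24*(-563))) = 1/(-47965 + (-12949 - 13512)) = 1/(-47965 - 26461) = 1/(-74426) = -1/74426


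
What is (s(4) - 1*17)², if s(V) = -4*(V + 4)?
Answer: 2401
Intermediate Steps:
s(V) = -16 - 4*V (s(V) = -4*(4 + V) = -16 - 4*V)
(s(4) - 1*17)² = ((-16 - 4*4) - 1*17)² = ((-16 - 16) - 17)² = (-32 - 17)² = (-49)² = 2401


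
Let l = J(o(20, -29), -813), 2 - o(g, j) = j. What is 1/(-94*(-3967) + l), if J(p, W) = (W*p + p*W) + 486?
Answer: 1/322978 ≈ 3.0962e-6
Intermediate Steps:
o(g, j) = 2 - j
J(p, W) = 486 + 2*W*p (J(p, W) = (W*p + W*p) + 486 = 2*W*p + 486 = 486 + 2*W*p)
l = -49920 (l = 486 + 2*(-813)*(2 - 1*(-29)) = 486 + 2*(-813)*(2 + 29) = 486 + 2*(-813)*31 = 486 - 50406 = -49920)
1/(-94*(-3967) + l) = 1/(-94*(-3967) - 49920) = 1/(372898 - 49920) = 1/322978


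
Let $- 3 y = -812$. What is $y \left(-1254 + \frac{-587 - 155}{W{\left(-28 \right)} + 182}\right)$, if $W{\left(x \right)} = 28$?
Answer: $- \frac{15316756}{45} \approx -3.4037 \cdot 10^{5}$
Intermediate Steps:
$y = \frac{812}{3}$ ($y = \left(- \frac{1}{3}\right) \left(-812\right) = \frac{812}{3} \approx 270.67$)
$y \left(-1254 + \frac{-587 - 155}{W{\left(-28 \right)} + 182}\right) = \frac{812 \left(-1254 + \frac{-587 - 155}{28 + 182}\right)}{3} = \frac{812 \left(-1254 - \frac{742}{210}\right)}{3} = \frac{812 \left(-1254 - \frac{53}{15}\right)}{3} = \frac{812}{3} \left(- \frac{18863}{15}\right) = - \frac{15316756}{45}$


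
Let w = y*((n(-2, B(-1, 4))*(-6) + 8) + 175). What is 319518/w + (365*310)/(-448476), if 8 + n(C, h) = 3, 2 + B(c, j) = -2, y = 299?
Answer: 22681661753/4760348502 ≈ 4.7647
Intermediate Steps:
B(c, j) = -4 (B(c, j) = -2 - 2 = -4)
n(C, h) = -5 (n(C, h) = -8 + 3 = -5)
w = 63687 (w = 299*((-5*(-6) + 8) + 175) = 299*((30 + 8) + 175) = 299*(38 + 175) = 299*213 = 63687)
319518/w + (365*310)/(-448476) = 319518/63687 + (365*310)/(-448476) = 319518*(1/63687) + 113150*(-1/448476) = 106506/21229 - 56575/224238 = 22681661753/4760348502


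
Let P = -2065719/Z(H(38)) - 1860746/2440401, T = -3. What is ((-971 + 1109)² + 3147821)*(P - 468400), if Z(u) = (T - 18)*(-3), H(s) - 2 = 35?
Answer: -27113846992636428245/17082807 ≈ -1.5872e+12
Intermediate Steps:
H(s) = 37 (H(s) = 2 + 35 = 37)
Z(u) = 63 (Z(u) = (-3 - 18)*(-3) = -21*(-3) = 63)
P = -560144437813/17082807 (P = -2065719/63 - 1860746/2440401 = -2065719*1/63 - 1860746*1/2440401 = -688573/21 - 1860746/2440401 = -560144437813/17082807 ≈ -32790.)
((-971 + 1109)² + 3147821)*(P - 468400) = ((-971 + 1109)² + 3147821)*(-560144437813/17082807 - 468400) = (138² + 3147821)*(-8561731236613/17082807) = (19044 + 3147821)*(-8561731236613/17082807) = 3166865*(-8561731236613/17082807) = -27113846992636428245/17082807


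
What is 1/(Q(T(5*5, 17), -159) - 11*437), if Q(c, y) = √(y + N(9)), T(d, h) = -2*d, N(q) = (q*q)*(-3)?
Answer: -4807/23107651 - I*√402/23107651 ≈ -0.00020803 - 8.6768e-7*I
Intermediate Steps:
N(q) = -3*q² (N(q) = q²*(-3) = -3*q²)
Q(c, y) = √(-243 + y) (Q(c, y) = √(y - 3*9²) = √(y - 3*81) = √(y - 243) = √(-243 + y))
1/(Q(T(5*5, 17), -159) - 11*437) = 1/(√(-243 - 159) - 11*437) = 1/(√(-402) - 4807) = 1/(I*√402 - 4807) = 1/(-4807 + I*√402)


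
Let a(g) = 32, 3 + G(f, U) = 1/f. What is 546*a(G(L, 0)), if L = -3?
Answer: 17472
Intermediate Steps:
G(f, U) = -3 + 1/f
546*a(G(L, 0)) = 546*32 = 17472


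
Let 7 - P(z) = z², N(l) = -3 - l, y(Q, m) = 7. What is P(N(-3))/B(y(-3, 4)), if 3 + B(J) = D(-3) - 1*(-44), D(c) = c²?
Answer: 7/50 ≈ 0.14000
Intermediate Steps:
B(J) = 50 (B(J) = -3 + ((-3)² - 1*(-44)) = -3 + (9 + 44) = -3 + 53 = 50)
P(z) = 7 - z²
P(N(-3))/B(y(-3, 4)) = (7 - (-3 - 1*(-3))²)/50 = (7 - (-3 + 3)²)*(1/50) = (7 - 1*0²)*(1/50) = (7 - 1*0)*(1/50) = (7 + 0)*(1/50) = 7*(1/50) = 7/50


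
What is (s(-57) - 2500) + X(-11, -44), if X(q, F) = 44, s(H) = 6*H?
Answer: -2798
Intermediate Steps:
(s(-57) - 2500) + X(-11, -44) = (6*(-57) - 2500) + 44 = (-342 - 2500) + 44 = -2842 + 44 = -2798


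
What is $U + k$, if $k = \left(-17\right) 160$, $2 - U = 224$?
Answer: $-2942$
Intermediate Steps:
$U = -222$ ($U = 2 - 224 = -222$)
$k = -2720$
$U + k = -222 - 2720 = -2942$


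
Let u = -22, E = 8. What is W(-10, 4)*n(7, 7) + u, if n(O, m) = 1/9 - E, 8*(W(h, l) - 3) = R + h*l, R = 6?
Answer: -437/36 ≈ -12.139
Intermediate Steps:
W(h, l) = 15/4 + h*l/8 (W(h, l) = 3 + (6 + h*l)/8 = 3 + (¾ + h*l/8) = 15/4 + h*l/8)
n(O, m) = -71/9 (n(O, m) = 1/9 - 1*8 = ⅑ - 8 = -71/9)
W(-10, 4)*n(7, 7) + u = (15/4 + (⅛)*(-10)*4)*(-71/9) - 22 = (15/4 - 5)*(-71/9) - 22 = -5/4*(-71/9) - 22 = 355/36 - 22 = -437/36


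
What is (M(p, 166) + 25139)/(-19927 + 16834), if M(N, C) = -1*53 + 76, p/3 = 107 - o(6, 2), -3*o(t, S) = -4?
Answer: -25162/3093 ≈ -8.1351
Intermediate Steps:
o(t, S) = 4/3 (o(t, S) = -1/3*(-4) = 4/3)
p = 317 (p = 3*(107 - 1*4/3) = 3*(107 - 4/3) = 3*(317/3) = 317)
M(N, C) = 23 (M(N, C) = -53 + 76 = 23)
(M(p, 166) + 25139)/(-19927 + 16834) = (23 + 25139)/(-19927 + 16834) = 25162/(-3093) = 25162*(-1/3093) = -25162/3093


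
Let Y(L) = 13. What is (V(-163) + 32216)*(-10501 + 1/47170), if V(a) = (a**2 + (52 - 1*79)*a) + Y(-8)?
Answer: -31304497748631/47170 ≈ -6.6365e+8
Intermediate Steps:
V(a) = 13 + a**2 - 27*a (V(a) = (a**2 + (52 - 1*79)*a) + 13 = (a**2 + (52 - 79)*a) + 13 = (a**2 - 27*a) + 13 = 13 + a**2 - 27*a)
(V(-163) + 32216)*(-10501 + 1/47170) = ((13 + (-163)**2 - 27*(-163)) + 32216)*(-10501 + 1/47170) = ((13 + 26569 + 4401) + 32216)*(-10501 + 1/47170) = (30983 + 32216)*(-495332169/47170) = 63199*(-495332169/47170) = -31304497748631/47170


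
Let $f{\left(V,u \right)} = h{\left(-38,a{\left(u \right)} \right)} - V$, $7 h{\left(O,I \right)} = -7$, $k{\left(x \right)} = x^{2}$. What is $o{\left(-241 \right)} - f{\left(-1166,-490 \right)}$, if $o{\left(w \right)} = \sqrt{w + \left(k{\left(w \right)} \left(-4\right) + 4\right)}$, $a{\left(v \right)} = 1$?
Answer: $-1165 + i \sqrt{232561} \approx -1165.0 + 482.25 i$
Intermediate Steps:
$h{\left(O,I \right)} = -1$ ($h{\left(O,I \right)} = \frac{1}{7} \left(-7\right) = -1$)
$f{\left(V,u \right)} = -1 - V$
$o{\left(w \right)} = \sqrt{4 + w - 4 w^{2}}$ ($o{\left(w \right)} = \sqrt{w + \left(w^{2} \left(-4\right) + 4\right)} = \sqrt{w - \left(-4 + 4 w^{2}\right)} = \sqrt{4 + w - 4 w^{2}}$)
$o{\left(-241 \right)} - f{\left(-1166,-490 \right)} = \sqrt{4 - 241 - 4 \left(-241\right)^{2}} - \left(-1 - -1166\right) = \sqrt{4 - 241 - 232324} - \left(-1 + 1166\right) = \sqrt{4 - 241 - 232324} - 1165 = \sqrt{-232561} - 1165 = i \sqrt{232561} - 1165 = -1165 + i \sqrt{232561}$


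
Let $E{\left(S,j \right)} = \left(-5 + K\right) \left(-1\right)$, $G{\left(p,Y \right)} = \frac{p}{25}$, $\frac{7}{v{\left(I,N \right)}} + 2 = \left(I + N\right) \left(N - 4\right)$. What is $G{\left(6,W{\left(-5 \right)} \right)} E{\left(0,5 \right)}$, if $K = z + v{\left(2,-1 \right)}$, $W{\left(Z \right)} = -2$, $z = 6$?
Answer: $0$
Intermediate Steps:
$v{\left(I,N \right)} = \frac{7}{-2 + \left(-4 + N\right) \left(I + N\right)}$ ($v{\left(I,N \right)} = \frac{7}{-2 + \left(I + N\right) \left(N - 4\right)} = \frac{7}{-2 + \left(I + N\right) \left(-4 + N\right)} = \frac{7}{-2 + \left(-4 + N\right) \left(I + N\right)}$)
$K = 5$ ($K = 6 + \frac{7}{-2 + \left(-1\right)^{2} - 8 - -4 + 2 \left(-1\right)} = 6 + \frac{7}{-2 + 1 - 8 + 4 - 2} = 6 + \frac{7}{-7} = 6 + 7 \left(- \frac{1}{7}\right) = 6 - 1 = 5$)
$G{\left(p,Y \right)} = \frac{p}{25}$ ($G{\left(p,Y \right)} = p \frac{1}{25} = \frac{p}{25}$)
$E{\left(S,j \right)} = 0$ ($E{\left(S,j \right)} = \left(-5 + 5\right) \left(-1\right) = 0 \left(-1\right) = 0$)
$G{\left(6,W{\left(-5 \right)} \right)} E{\left(0,5 \right)} = \frac{1}{25} \cdot 6 \cdot 0 = \frac{6}{25} \cdot 0 = 0$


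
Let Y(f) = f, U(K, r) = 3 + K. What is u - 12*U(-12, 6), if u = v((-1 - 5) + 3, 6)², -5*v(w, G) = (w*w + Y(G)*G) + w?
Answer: 4464/25 ≈ 178.56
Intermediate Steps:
v(w, G) = -w/5 - G²/5 - w²/5 (v(w, G) = -((w*w + G*G) + w)/5 = -((w² + G²) + w)/5 = -((G² + w²) + w)/5 = -(w + G² + w²)/5 = -w/5 - G²/5 - w²/5)
u = 1764/25 (u = (-((-1 - 5) + 3)/5 - ⅕*6² - ((-1 - 5) + 3)²/5)² = (-(-6 + 3)/5 - ⅕*36 - (-6 + 3)²/5)² = (-⅕*(-3) - 36/5 - ⅕*(-3)²)² = (⅗ - 36/5 - ⅕*9)² = (⅗ - 36/5 - 9/5)² = (-42/5)² = 1764/25 ≈ 70.560)
u - 12*U(-12, 6) = 1764/25 - 12*(3 - 12) = 1764/25 - 12*(-9) = 1764/25 + 108 = 4464/25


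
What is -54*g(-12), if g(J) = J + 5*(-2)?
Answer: 1188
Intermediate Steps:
g(J) = -10 + J (g(J) = J - 10 = -10 + J)
-54*g(-12) = -54*(-10 - 12) = -54*(-22) = 1188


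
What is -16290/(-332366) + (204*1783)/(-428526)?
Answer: -9492621781/11868956043 ≈ -0.79979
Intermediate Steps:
-16290/(-332366) + (204*1783)/(-428526) = -16290*(-1/332366) + 363732*(-1/428526) = 8145/166183 - 60622/71421 = -9492621781/11868956043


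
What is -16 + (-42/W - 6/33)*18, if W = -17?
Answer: 4712/187 ≈ 25.198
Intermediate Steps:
-16 + (-42/W - 6/33)*18 = -16 + (-42/(-17) - 6/33)*18 = -16 + (-42*(-1/17) - 6*1/33)*18 = -16 + (42/17 - 2/11)*18 = -16 + (428/187)*18 = -16 + 7704/187 = 4712/187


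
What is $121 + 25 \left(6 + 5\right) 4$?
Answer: $1221$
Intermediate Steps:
$121 + 25 \left(6 + 5\right) 4 = 121 + 25 \cdot 11 \cdot 4 = 121 + 25 \cdot 44 = 121 + 1100 = 1221$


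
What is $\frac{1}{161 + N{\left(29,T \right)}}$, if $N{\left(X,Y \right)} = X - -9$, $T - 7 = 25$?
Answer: $\frac{1}{199} \approx 0.0050251$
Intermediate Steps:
$T = 32$ ($T = 7 + 25 = 32$)
$N{\left(X,Y \right)} = 9 + X$ ($N{\left(X,Y \right)} = X + 9 = 9 + X$)
$\frac{1}{161 + N{\left(29,T \right)}} = \frac{1}{161 + \left(9 + 29\right)} = \frac{1}{161 + 38} = \frac{1}{199}$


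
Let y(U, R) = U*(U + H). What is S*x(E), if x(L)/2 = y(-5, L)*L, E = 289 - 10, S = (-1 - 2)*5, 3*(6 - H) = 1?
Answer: 27900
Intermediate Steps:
H = 17/3 (H = 6 - 1/3*1 = 6 - 1/3 = 17/3 ≈ 5.6667)
y(U, R) = U*(17/3 + U) (y(U, R) = U*(U + 17/3) = U*(17/3 + U))
S = -15 (S = -3*5 = -15)
E = 279
x(L) = -20*L/3 (x(L) = 2*(((1/3)*(-5)*(17 + 3*(-5)))*L) = 2*(((1/3)*(-5)*(17 - 15))*L) = 2*(((1/3)*(-5)*2)*L) = 2*(-10*L/3) = -20*L/3)
S*x(E) = -(-100)*279 = -15*(-1860) = 27900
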